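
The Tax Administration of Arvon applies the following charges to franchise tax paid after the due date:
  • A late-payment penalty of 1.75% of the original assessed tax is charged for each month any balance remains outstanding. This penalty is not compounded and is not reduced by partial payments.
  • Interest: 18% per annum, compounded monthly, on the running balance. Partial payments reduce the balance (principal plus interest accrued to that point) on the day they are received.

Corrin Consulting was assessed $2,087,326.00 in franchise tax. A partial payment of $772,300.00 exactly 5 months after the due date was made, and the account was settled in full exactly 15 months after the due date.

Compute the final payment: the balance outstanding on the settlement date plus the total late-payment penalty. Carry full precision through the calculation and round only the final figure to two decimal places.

Monthly rate = 18% ÷ 12 = 1.5%
Balance at month 5: $2,087,326.0000 × (1 + 0.015)^5 = $2,248,642.9107…
After $772,300.00 payment: $2,248,642.9107… − $772,300.00 = $1,476,342.9107…
Balance at month 15: $1,476,342.9107… × (1 + 0.015)^10 = $1,713,356.2196…
Penalty: 15 × 1.75% × $2,087,326.00 = $547,923.08…
Final settlement = outstanding balance + penalty = $1,713,356.2196… + $547,923.08… = $2,261,279.29

$2,261,279.29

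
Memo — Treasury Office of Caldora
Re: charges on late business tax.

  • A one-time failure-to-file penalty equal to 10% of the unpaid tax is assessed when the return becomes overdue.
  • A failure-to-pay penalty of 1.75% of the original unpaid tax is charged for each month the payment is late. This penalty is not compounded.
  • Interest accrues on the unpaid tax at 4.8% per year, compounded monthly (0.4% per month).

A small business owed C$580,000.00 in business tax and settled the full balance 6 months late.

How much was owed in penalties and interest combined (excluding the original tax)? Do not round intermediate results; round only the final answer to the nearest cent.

C$132,959.94

Failure-to-file penalty: 10% × C$580,000.00 = C$58,000.00
Failure-to-pay penalty = 1.75% × C$580,000.00 × 6 mo = C$60,900.00
Interest: C$580,000.00 × ((1 + 0.004)^6 − 1) = C$580,000.00 × 0.0242413… = C$14,059.9446…
Penalties + interest = C$118,900.0000 + C$14,059.9446… = C$132,959.94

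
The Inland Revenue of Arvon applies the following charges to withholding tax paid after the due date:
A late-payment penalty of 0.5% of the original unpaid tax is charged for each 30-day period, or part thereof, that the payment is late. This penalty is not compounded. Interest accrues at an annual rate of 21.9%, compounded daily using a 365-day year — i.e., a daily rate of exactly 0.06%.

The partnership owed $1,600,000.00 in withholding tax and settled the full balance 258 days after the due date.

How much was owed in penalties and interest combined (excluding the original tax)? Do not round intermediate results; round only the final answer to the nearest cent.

$339,792.42

Penalty periods: ⌈258/30⌉ = 9; penalty = 9 × 0.5% × $1,600,000.00 = $72,000.00
Interest: $1,600,000.00 × ((1 + 0.0006)^258 − 1) = $1,600,000.00 × 0.16737026… = $267,792.4170…
Penalties + interest = $72,000.0000 + $267,792.4170… = $339,792.42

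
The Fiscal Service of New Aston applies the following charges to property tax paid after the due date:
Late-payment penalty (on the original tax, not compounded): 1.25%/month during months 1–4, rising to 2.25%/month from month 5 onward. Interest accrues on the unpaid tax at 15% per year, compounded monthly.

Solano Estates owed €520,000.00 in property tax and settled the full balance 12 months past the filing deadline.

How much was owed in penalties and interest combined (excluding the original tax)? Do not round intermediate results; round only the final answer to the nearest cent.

Penalty, months 1–4: 4 × 1.25% × €520,000.00 = €26,000.00
Penalty, months 5–12: 8 × 2.25% × €520,000.00 = €93,600.00
Interest (15%/yr ÷ 12 = 1.25%/month): €520,000.00 × ((1 + 0.0125)^12 − 1) = €83,592.3492…
Penalties + interest = €119,600.0000 + €83,592.3492… = €203,192.35

€203,192.35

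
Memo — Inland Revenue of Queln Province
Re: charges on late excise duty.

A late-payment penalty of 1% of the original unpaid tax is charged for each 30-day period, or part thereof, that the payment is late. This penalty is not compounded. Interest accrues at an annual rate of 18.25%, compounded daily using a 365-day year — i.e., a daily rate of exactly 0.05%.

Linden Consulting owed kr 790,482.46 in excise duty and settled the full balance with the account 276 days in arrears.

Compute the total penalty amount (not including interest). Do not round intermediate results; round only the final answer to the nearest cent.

kr 79,048.25

Penalty periods: ⌈276/30⌉ = 10; penalty = 10 × 1% × kr 790,482.46 = kr 79,048.25…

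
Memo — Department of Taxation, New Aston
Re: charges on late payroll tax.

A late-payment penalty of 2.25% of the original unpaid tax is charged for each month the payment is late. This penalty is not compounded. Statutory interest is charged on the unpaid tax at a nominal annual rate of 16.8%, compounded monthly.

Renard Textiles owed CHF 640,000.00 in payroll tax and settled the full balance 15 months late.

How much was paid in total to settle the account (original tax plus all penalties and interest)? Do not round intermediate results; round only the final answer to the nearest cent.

Late-payment penalty = 2.25% × CHF 640,000.00 × 15 mo = CHF 216,000.00
Interest (16.8%/yr ÷ 12 = 1.4%/month): CHF 640,000.00 × ((1 + 0.014)^15 − 1) = CHF 148,404.8712…
Total = CHF 640,000.00 + CHF 216,000.0000 + CHF 148,404.8712… = CHF 1,004,404.87

CHF 1,004,404.87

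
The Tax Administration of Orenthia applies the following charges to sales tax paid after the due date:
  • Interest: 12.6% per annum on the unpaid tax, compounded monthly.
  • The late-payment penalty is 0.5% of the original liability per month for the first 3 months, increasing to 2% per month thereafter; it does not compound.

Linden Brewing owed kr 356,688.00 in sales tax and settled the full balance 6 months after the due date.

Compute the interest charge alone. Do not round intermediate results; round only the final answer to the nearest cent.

Interest (12.6%/yr ÷ 12 = 1.05%/month): kr 356,688.00 × ((1 + 0.0105)^6 − 1) = kr 23,069.5403…

kr 23,069.54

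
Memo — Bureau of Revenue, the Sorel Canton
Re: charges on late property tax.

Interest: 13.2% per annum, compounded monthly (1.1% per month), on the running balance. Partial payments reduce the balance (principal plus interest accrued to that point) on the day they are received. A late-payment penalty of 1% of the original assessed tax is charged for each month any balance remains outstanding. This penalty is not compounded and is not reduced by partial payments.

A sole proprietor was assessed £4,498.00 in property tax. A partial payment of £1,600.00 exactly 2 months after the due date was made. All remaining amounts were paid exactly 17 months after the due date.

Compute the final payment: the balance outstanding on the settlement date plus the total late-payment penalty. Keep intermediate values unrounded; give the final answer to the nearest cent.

Balance at month 2: £4,498.0000 × (1 + 0.011)^2 = £4,597.5003…
After £1,600.00 payment: £4,597.5003… − £1,600.00 = £2,997.5003…
Balance at month 17: £2,997.5003… × (1 + 0.011)^15 = £3,532.0477…
Penalty: 17 × 1% × £4,498.00 = £764.66
Final settlement = outstanding balance + penalty = £3,532.0477… + £764.66 = £4,296.71

£4,296.71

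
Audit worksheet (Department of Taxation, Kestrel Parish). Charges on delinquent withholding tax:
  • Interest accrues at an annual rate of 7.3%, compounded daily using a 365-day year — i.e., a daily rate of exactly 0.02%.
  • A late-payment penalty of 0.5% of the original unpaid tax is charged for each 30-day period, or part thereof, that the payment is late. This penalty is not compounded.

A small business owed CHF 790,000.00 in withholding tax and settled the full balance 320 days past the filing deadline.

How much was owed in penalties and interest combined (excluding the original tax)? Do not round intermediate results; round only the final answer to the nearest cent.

CHF 95,657.61

Penalty periods: ⌈320/30⌉ = 11; penalty = 11 × 0.5% × CHF 790,000.00 = CHF 43,450.00
Interest: CHF 790,000.00 × ((1 + 0.0002)^320 − 1) = CHF 790,000.00 × 0.06608558… = CHF 52,207.6056…
Penalties + interest = CHF 43,450.0000 + CHF 52,207.6056… = CHF 95,657.61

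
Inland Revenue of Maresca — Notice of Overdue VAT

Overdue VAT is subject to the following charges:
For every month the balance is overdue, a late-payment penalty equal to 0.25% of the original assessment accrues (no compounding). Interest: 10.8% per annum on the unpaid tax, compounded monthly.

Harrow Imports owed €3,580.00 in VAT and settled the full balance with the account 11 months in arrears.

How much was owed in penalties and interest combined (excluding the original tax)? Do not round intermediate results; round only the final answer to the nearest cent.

Late-payment penalty = 0.25% × €3,580.00 × 11 mo = €98.45
Interest (10.8%/yr ÷ 12 = 0.9%/month): €3,580.00 × ((1 + 0.009)^11 − 1) = €370.8074…
Penalties + interest = €98.4500 + €370.8074… = €469.26

€469.26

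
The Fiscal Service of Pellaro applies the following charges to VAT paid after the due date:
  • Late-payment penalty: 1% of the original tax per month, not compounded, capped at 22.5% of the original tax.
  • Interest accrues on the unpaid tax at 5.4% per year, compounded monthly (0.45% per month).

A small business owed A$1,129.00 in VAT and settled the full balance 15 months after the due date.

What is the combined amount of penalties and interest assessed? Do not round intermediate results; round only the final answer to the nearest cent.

Penalty: 15 × 1% × A$1,129.00 = A$169.35 (below the 22.5% cap of A$254.03…)
Interest: A$1,129.00 × ((1 + 0.0045)^15 − 1) = A$1,129.00 × 0.0696683… = A$78.6555…
Penalties + interest = A$169.3500 + A$78.6555… = A$248.01

A$248.01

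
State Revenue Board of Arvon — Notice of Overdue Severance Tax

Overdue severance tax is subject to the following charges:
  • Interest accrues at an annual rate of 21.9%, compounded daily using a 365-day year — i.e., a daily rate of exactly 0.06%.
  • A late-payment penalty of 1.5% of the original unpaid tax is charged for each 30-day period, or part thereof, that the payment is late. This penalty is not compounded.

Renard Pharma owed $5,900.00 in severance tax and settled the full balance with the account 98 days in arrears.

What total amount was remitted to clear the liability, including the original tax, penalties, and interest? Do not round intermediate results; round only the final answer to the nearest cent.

Penalty periods: ⌈98/30⌉ = 4; penalty = 4 × 1.5% × $5,900.00 = $354.00
Interest: $5,900.00 × ((1 + 0.0006)^98 − 1) = $5,900.00 × 0.06054441… = $357.2120…
Total = $5,900.00 + $354.0000 + $357.2120… = $6,611.21

$6,611.21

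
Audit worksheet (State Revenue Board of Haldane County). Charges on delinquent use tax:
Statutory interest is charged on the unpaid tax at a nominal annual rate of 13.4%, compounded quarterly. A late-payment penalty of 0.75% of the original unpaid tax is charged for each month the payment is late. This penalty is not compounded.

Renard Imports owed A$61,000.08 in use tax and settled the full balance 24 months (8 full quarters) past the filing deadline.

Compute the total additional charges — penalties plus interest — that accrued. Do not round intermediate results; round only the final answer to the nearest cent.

Late-payment penalty = 0.75% × A$61,000.08 × 24 mo = A$10,980.01…
Interest (13.4%/yr ÷ 4 = 3.35%/quarter): A$61,000.08 × ((1 + 0.0335)^8 − 1) = A$18,398.7773…
Penalties + interest = A$10,980.0144 + A$18,398.7773… = A$29,378.79

A$29,378.79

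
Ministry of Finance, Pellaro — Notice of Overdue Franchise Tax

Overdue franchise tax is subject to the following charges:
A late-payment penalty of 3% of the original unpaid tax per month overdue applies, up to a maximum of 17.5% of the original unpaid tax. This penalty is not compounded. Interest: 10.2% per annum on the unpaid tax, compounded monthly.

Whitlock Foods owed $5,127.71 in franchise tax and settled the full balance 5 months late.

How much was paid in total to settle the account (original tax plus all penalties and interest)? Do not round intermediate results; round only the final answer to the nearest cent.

$6,118.53

Penalty: 5 × 3% × $5,127.71 = $769.16… (below the 17.5% cap of $897.35…)
Interest (10.2%/yr ÷ 12 = 0.85%/month): $5,127.71 × ((1 + 0.0085)^5 − 1) = $221.6641…
Total = $5,127.71 + $769.1565 + $221.6641… = $6,118.53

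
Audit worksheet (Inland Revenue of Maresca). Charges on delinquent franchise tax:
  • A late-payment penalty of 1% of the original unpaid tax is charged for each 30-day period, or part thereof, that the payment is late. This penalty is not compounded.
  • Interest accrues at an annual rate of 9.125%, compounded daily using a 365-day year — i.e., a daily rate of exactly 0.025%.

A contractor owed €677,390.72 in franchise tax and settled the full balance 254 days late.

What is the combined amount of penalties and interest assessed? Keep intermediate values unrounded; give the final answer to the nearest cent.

€105,368.82

Penalty periods: ⌈254/30⌉ = 9; penalty = 9 × 1% × €677,390.72 = €60,965.16…
Interest: €677,390.72 × ((1 + 0.00025)^254 − 1) = €677,390.72 × 0.06555103… = €44,403.6590…
Penalties + interest = €60,965.1648 + €44,403.6590… = €105,368.82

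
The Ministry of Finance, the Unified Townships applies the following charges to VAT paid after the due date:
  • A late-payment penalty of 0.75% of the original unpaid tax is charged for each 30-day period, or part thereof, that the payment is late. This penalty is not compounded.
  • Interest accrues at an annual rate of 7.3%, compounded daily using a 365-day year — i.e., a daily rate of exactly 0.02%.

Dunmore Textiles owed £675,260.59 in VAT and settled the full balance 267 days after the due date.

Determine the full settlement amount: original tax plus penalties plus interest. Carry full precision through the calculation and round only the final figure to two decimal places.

£757,875.93

Penalty periods: ⌈267/30⌉ = 9; penalty = 9 × 0.75% × £675,260.59 = £45,580.09…
Interest: £675,260.59 × ((1 + 0.0002)^267 − 1) = £675,260.59 × 0.05484587… = £37,035.2540…
Total = £675,260.59 + £45,580.0898… + £37,035.2540… = £757,875.93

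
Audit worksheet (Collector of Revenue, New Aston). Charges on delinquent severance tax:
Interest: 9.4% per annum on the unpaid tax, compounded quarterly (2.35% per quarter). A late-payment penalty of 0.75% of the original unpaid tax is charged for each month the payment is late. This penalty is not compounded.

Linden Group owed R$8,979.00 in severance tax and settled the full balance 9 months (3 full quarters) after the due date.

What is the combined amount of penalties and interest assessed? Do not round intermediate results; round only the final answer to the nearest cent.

R$1,254.09

Late-payment penalty: 9 × 0.75% × R$8,979.00 = R$606.08…
Interest: R$8,979.00 × ((1 + 0.0235)^3 − 1) = R$8,979.00 × 0.0721697… = R$648.0120…
Penalties + interest = R$606.0825 + R$648.0120… = R$1,254.09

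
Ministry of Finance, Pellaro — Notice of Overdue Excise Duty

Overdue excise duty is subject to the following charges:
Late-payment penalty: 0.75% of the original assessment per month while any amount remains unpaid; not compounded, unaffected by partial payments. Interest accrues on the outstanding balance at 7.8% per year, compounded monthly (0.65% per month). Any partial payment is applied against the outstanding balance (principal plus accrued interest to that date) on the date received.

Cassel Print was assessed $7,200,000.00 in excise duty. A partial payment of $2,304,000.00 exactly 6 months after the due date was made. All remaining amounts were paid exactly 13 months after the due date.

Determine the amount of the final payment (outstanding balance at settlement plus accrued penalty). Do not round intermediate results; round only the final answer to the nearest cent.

$6,123,803.89

Balance at month 6: $7,200,000.0000 × (1 + 0.0065)^6 = $7,485,402.7393…
After $2,304,000.00 payment: $7,485,402.7393… − $2,304,000.00 = $5,181,402.7393…
Balance at month 13: $5,181,402.7393… × (1 + 0.0065)^7 = $5,421,803.8915…
Penalty: 13 × 0.75% × $7,200,000.00 = $702,000.00
Final settlement = outstanding balance + penalty = $5,421,803.8915… + $702,000.00 = $6,123,803.89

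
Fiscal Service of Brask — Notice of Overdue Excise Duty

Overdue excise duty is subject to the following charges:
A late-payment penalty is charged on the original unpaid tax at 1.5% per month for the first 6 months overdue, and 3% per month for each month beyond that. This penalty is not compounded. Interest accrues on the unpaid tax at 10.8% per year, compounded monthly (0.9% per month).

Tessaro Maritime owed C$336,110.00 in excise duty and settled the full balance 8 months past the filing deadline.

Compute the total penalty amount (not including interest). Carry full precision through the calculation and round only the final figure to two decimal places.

C$50,416.50

Penalty, months 1–6: 6 × 1.5% × C$336,110.00 = C$30,249.90
Penalty, months 7–8: 2 × 3% × C$336,110.00 = C$20,166.60
Total penalty = C$30,249.90 + C$20,166.60 = C$50,416.50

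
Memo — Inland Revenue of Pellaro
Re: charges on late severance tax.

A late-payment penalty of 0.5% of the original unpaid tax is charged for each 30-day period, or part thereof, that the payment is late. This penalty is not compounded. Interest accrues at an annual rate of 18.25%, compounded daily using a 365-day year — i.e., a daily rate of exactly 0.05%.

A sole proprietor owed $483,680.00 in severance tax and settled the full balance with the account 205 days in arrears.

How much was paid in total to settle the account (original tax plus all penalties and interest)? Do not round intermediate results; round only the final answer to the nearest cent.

Penalty periods: ⌈205/30⌉ = 7; penalty = 7 × 0.5% × $483,680.00 = $16,928.80
Interest: $483,680.00 × ((1 + 0.0005)^205 − 1) = $483,680.00 × 0.10790892… = $52,193.3868…
Total = $483,680.00 + $16,928.8000 + $52,193.3868… = $552,802.19

$552,802.19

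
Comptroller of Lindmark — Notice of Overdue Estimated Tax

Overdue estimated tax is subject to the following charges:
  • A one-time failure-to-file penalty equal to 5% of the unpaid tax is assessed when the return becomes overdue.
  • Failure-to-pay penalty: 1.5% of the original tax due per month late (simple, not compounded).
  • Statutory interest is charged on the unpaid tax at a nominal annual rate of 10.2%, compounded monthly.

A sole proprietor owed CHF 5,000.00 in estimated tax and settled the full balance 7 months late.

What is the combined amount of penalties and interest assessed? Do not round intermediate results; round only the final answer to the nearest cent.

CHF 1,080.19

Failure-to-file penalty: 5% × CHF 5,000.00 = CHF 250.00
Failure-to-pay penalty = 1.5% × CHF 5,000.00 × 7 mo = CHF 525.00
Interest (10.2%/yr ÷ 12 = 0.85%/month): CHF 5,000.00 × ((1 + 0.0085)^7 − 1) = CHF 305.1946…
Penalties + interest = CHF 775.0000 + CHF 305.1946… = CHF 1,080.19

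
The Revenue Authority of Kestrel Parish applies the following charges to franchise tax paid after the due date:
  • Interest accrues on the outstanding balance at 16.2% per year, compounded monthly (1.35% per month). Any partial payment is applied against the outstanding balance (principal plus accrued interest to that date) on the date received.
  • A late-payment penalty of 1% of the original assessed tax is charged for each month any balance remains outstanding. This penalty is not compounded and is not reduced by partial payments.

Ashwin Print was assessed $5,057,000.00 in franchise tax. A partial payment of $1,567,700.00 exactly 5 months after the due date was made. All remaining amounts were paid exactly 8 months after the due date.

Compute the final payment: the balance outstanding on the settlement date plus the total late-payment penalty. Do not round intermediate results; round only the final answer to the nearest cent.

Balance at month 5: $5,057,000.0000 × (1 + 0.0135)^5 = $5,407,689.1458…
After $1,567,700.00 payment: $5,407,689.1458… − $1,567,700.00 = $3,839,989.1458…
Balance at month 8: $3,839,989.1458… × (1 + 0.0135)^3 = $3,997,617.6681…
Penalty: 8 × 1% × $5,057,000.00 = $404,560.00
Final settlement = outstanding balance + penalty = $3,997,617.6681… + $404,560.00 = $4,402,177.67

$4,402,177.67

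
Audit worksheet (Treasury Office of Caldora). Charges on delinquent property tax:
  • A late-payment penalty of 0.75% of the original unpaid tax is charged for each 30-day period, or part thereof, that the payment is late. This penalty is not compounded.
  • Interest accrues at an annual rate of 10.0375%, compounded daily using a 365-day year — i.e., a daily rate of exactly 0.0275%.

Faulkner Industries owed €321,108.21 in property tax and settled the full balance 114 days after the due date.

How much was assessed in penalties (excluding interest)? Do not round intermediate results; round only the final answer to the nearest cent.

€9,633.25

Penalty periods: ⌈114/30⌉ = 4; penalty = 4 × 0.75% × €321,108.21 = €9,633.25…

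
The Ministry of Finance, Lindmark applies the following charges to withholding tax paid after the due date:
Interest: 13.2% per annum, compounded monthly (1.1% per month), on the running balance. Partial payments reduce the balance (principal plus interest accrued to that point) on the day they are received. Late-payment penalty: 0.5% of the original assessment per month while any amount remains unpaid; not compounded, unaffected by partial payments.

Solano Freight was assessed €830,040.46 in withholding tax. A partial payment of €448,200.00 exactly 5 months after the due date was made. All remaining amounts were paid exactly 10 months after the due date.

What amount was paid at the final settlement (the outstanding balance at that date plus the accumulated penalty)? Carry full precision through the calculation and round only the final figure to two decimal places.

€494,102.34

Balance at month 5: €830,040.4600 × (1 + 0.011)^5 = €876,708.1430…
After €448,200.00 payment: €876,708.1430… − €448,200.00 = €428,508.1430…
Balance at month 10: €428,508.1430… × (1 + 0.011)^5 = €452,600.3206…
Penalty: 10 × 0.5% × €830,040.46 = €41,502.02…
Final settlement = outstanding balance + penalty = €452,600.3206… + €41,502.02… = €494,102.34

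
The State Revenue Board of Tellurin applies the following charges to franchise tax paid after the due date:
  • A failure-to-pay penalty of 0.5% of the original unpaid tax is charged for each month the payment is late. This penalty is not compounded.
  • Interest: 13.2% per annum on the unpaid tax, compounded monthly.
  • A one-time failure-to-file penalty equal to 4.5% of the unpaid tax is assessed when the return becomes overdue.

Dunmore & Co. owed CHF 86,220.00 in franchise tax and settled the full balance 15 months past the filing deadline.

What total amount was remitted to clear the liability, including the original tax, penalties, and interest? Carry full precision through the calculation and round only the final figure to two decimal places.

Failure-to-file penalty: 4.5% × CHF 86,220.00 = CHF 3,879.90
Failure-to-pay penalty: 15 × 0.5% × CHF 86,220.00 = CHF 6,466.50
Interest (13.2%/yr ÷ 12 = 1.1%/month): CHF 86,220.00 × ((1 + 0.011)^15 − 1) = CHF 15,375.7059…
Total = CHF 86,220.00 + CHF 10,346.4000 + CHF 15,375.7059… = CHF 111,942.11

CHF 111,942.11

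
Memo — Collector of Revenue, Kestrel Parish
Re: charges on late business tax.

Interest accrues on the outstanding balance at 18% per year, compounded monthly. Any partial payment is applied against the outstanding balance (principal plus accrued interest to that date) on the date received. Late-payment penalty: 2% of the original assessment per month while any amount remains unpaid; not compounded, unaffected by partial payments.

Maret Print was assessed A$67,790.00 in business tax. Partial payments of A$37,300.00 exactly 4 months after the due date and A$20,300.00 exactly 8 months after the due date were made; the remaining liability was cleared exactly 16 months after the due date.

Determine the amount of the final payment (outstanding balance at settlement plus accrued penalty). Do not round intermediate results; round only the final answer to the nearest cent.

Monthly rate = 18% ÷ 12 = 1.5%
Balance at month 4: A$67,790.0000 × (1 + 0.015)^4 = A$71,949.8351…
After A$37,300.00 payment: A$71,949.8351… − A$37,300.00 = A$34,649.8351…
Balance at month 8: A$34,649.8351… × (1 + 0.015)^4 = A$36,776.0720…
After A$20,300.00 payment: A$36,776.0720… − A$20,300.00 = A$16,476.0720…
Balance at month 16: A$16,476.0720… × (1 + 0.015)^8 = A$18,560.1730…
Penalty: 16 × 2% × A$67,790.00 = A$21,692.80
Final settlement = outstanding balance + penalty = A$18,560.1730… + A$21,692.80 = A$40,252.97

A$40,252.97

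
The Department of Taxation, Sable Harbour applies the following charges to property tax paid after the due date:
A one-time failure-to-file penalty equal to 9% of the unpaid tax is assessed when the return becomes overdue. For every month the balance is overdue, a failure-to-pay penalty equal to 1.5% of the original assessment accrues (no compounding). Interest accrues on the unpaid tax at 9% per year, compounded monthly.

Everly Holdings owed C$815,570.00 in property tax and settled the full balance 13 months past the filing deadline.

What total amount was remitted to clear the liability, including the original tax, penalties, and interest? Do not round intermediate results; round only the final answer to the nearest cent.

C$1,131,204.11

Failure-to-file penalty: 9% × C$815,570.00 = C$73,401.30
Failure-to-pay penalty = 1.5% × C$815,570.00 × 13 mo = C$159,036.15
Interest (9%/yr ÷ 12 = 0.75%/month): C$815,570.00 × ((1 + 0.0075)^13 − 1) = C$83,196.6622…
Total = C$815,570.00 + C$232,437.4500 + C$83,196.6622… = C$1,131,204.11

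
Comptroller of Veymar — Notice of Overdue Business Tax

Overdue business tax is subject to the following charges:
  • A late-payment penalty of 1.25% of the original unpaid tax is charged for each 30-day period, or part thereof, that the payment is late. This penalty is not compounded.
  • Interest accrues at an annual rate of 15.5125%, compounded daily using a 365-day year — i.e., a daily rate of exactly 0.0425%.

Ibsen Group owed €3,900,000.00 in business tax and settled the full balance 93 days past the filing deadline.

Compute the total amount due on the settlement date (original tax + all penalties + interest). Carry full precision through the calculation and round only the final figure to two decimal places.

€4,252,200.31

Penalty periods: ⌈93/30⌉ = 4; penalty = 4 × 1.25% × €3,900,000.00 = €195,000.00
Interest: €3,900,000.00 × ((1 + 0.000425)^93 − 1) = €3,900,000.00 × 0.04030777… = €157,200.3081…
Total = €3,900,000.00 + €195,000.0000 + €157,200.3081… = €4,252,200.31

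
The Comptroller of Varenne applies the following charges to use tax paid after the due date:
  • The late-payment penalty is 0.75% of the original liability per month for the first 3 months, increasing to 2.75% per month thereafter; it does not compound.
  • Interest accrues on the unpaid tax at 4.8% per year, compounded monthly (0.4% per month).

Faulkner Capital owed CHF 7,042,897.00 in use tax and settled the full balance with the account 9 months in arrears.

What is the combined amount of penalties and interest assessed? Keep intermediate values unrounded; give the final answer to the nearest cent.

CHF 1,578,182.28

Penalty, months 1–3: 3 × 0.75% × CHF 7,042,897.00 = CHF 158,465.18…
Penalty, months 4–9: 6 × 2.75% × CHF 7,042,897.00 = CHF 1,162,078.01…
Interest: CHF 7,042,897.00 × ((1 + 0.004)^9 − 1) = CHF 7,042,897.00 × 0.0365814… = CHF 257,639.0914…
Penalties + interest = CHF 1,320,543.1875 + CHF 257,639.0914… = CHF 1,578,182.28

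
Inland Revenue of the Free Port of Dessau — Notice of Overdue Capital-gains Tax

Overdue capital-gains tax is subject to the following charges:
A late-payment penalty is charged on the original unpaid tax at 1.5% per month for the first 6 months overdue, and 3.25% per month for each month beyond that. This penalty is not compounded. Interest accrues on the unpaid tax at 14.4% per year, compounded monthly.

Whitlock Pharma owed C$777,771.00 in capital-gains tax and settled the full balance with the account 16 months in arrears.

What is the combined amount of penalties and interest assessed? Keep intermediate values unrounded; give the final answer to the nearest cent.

Penalty, months 1–6: 6 × 1.5% × C$777,771.00 = C$69,999.39
Penalty, months 7–16: 10 × 3.25% × C$777,771.00 = C$252,775.58…
Interest (14.4%/yr ÷ 12 = 1.2%/month): C$777,771.00 × ((1 + 0.012)^16 − 1) = C$163,554.7653…
Penalties + interest = C$322,774.9650 + C$163,554.7653… = C$486,329.73

C$486,329.73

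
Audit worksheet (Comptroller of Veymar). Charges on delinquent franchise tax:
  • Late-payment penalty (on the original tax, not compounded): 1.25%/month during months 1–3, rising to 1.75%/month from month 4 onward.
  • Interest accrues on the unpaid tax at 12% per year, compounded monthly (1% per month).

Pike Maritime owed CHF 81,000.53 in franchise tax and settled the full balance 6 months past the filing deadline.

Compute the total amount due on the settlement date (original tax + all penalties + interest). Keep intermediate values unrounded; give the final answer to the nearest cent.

CHF 93,273.74

Penalty, months 1–3: 3 × 1.25% × CHF 81,000.53 = CHF 3,037.52…
Penalty, months 4–6: 3 × 1.75% × CHF 81,000.53 = CHF 4,252.53…
Interest: CHF 81,000.53 × ((1 + 0.01)^6 − 1) = CHF 81,000.53 × 0.0615202… = CHF 4,983.1648…
Total = CHF 81,000.53 + CHF 7,290.0477 + CHF 4,983.1648… = CHF 93,273.74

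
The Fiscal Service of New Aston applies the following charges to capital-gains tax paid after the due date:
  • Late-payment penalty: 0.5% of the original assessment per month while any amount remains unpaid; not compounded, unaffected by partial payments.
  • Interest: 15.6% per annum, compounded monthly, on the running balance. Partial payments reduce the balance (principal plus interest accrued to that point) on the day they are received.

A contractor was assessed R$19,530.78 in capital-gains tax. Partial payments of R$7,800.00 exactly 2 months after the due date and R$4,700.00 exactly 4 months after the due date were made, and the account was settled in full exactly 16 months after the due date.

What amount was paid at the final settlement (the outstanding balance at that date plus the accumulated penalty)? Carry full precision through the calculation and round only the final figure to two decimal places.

R$10,742.82

Monthly rate = 15.6% ÷ 12 = 1.3%
Balance at month 2: R$19,530.7800 × (1 + 0.013)^2 = R$20,041.8810…
After R$7,800.00 payment: R$20,041.8810… − R$7,800.00 = R$12,241.8810…
Balance at month 4: R$12,241.8810… × (1 + 0.013)^2 = R$12,562.2388…
After R$4,700.00 payment: R$12,562.2388… − R$4,700.00 = R$7,862.2388…
Balance at month 16: R$7,862.2388… × (1 + 0.013)^12 = R$9,180.3571…
Penalty: 16 × 0.5% × R$19,530.78 = R$1,562.46…
Final settlement = outstanding balance + penalty = R$9,180.3571… + R$1,562.46… = R$10,742.82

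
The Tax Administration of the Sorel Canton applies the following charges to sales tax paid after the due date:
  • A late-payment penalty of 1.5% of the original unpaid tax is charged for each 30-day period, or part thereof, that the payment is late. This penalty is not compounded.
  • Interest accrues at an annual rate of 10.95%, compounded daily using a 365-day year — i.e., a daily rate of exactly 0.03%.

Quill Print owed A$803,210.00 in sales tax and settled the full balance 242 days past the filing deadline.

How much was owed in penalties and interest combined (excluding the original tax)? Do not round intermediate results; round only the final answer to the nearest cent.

A$168,905.92

Penalty periods: ⌈242/30⌉ = 9; penalty = 9 × 1.5% × A$803,210.00 = A$108,433.35
Interest: A$803,210.00 × ((1 + 0.0003)^242 − 1) = A$803,210.00 × 0.07528862… = A$60,472.5750…
Penalties + interest = A$108,433.3500 + A$60,472.5750… = A$168,905.92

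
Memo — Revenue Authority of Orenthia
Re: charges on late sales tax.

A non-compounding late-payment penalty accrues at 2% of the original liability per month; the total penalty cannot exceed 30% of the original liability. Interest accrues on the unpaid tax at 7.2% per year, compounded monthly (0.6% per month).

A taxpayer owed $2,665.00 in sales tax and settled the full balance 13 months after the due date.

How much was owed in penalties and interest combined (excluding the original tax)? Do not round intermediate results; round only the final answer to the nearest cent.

Penalty: 13 × 2% × $2,665.00 = $692.90 (below the 30% cap of $799.50)
Interest: $2,665.00 × ((1 + 0.006)^13 − 1) = $2,665.00 × 0.0808707… = $215.5204…
Penalties + interest = $692.9000 + $215.5204… = $908.42

$908.42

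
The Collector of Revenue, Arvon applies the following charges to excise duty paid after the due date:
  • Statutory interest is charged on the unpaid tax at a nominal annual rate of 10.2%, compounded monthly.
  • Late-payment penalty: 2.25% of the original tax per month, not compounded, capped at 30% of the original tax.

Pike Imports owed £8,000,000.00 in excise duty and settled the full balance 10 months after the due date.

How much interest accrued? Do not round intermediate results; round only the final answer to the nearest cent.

Interest (10.2%/yr ÷ 12 = 0.85%/month): £8,000,000.00 × ((1 + 0.0085)^10 − 1) = £706,608.4198…

£706,608.42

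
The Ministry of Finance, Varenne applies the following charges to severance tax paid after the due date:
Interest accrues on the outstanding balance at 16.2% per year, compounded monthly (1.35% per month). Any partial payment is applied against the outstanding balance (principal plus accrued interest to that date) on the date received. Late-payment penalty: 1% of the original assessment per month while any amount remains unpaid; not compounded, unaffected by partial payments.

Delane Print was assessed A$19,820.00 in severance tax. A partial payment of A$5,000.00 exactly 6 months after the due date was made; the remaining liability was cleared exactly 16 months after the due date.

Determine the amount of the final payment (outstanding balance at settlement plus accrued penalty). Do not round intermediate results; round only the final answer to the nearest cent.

A$22,016.81

Balance at month 6: A$19,820.0000 × (1 + 0.0135)^6 = A$21,480.5881…
After A$5,000.00 payment: A$21,480.5881… − A$5,000.00 = A$16,480.5881…
Balance at month 16: A$16,480.5881… × (1 + 0.0135)^10 = A$18,845.6116…
Penalty: 16 × 1% × A$19,820.00 = A$3,171.20
Final settlement = outstanding balance + penalty = A$18,845.6116… + A$3,171.20 = A$22,016.81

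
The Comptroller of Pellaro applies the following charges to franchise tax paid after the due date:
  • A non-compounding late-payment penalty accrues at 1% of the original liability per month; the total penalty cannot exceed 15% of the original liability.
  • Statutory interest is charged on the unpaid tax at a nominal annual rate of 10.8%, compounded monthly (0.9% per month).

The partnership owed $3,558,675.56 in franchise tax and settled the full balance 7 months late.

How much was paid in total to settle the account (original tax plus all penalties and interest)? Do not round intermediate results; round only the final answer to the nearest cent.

Penalty: 7 × 1% × $3,558,675.56 = $249,107.29… (below the 15% cap of $533,801.33…)
Interest: $3,558,675.56 × ((1 + 0.009)^7 − 1) = $3,558,675.56 × 0.0647267… = $230,341.4886…
Total = $3,558,675.56 + $249,107.2892 + $230,341.4886… = $4,038,124.34

$4,038,124.34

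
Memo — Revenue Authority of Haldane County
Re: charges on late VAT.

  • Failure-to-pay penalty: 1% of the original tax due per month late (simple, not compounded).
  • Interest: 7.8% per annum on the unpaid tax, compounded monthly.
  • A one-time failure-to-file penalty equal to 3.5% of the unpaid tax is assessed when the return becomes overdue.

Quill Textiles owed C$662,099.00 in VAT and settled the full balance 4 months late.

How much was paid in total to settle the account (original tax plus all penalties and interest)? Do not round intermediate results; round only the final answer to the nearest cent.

C$729,139.57

Failure-to-file penalty: 3.5% × C$662,099.00 = C$23,173.47…
Failure-to-pay penalty = 1% × C$662,099.00 × 4 mo = C$26,483.96
Interest (7.8%/yr ÷ 12 = 0.65%/month): C$662,099.00 × ((1 + 0.0065)^4 − 1) = C$17,383.1446…
Total = C$662,099.00 + C$49,657.4250 + C$17,383.1446… = C$729,139.57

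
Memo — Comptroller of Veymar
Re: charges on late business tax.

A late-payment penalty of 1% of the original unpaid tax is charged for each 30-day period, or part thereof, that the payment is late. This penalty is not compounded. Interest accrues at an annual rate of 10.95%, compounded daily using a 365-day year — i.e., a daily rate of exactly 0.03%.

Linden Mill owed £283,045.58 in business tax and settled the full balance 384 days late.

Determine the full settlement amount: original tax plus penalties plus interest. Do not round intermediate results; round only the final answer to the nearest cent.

Penalty periods: ⌈384/30⌉ = 13; penalty = 13 × 1% × £283,045.58 = £36,795.93…
Interest: £283,045.58 × ((1 + 0.0003)^384 − 1) = £283,045.58 × 0.12207845… = £34,553.7654…
Total = £283,045.58 + £36,795.9254 + £34,553.7654… = £354,395.27

£354,395.27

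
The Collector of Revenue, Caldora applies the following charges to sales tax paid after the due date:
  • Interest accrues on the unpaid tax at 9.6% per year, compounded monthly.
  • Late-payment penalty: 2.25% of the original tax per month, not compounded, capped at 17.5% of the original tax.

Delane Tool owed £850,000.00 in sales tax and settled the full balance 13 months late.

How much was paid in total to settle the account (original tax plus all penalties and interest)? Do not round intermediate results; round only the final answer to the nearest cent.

£1,091,520.19

Penalty (uncapped): 13 × 2.25% × £850,000.00 = £248,625.00; cap = 17.5% × £850,000.00 = £148,750.00 → penalty = £148,750.00
Interest (9.6%/yr ÷ 12 = 0.8%/month): £850,000.00 × ((1 + 0.008)^13 − 1) = £92,770.1928…
Total = £850,000.00 + £148,750.0000 + £92,770.1928… = £1,091,520.19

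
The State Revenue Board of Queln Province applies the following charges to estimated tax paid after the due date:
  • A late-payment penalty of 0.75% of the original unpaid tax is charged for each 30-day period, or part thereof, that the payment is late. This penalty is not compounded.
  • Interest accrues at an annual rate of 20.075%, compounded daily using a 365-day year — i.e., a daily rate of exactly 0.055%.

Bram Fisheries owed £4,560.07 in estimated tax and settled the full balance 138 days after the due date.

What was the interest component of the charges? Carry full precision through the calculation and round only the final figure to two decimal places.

Interest: £4,560.07 × ((1 + 0.00055)^138 − 1) = £4,560.07 × 0.07883217… = £359.4802…

£359.48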